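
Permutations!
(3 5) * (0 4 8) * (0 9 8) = [4, 1, 2, 5, 0, 3, 6, 7, 9, 8] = (0 4)(3 5)(8 9)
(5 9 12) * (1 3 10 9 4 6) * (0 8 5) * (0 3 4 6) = (0 8 5 6 1 4)(3 10 9 12) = [8, 4, 2, 10, 0, 6, 1, 7, 5, 12, 9, 11, 3]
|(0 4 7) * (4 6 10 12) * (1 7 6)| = 12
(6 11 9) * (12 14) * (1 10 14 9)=[0, 10, 2, 3, 4, 5, 11, 7, 8, 6, 14, 1, 9, 13, 12]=(1 10 14 12 9 6 11)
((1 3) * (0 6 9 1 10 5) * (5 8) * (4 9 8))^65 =(10)(0 6 8 5)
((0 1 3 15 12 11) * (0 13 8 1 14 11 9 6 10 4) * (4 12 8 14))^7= (0 4)(1 8 15 3)(6 9 12 10)(11 13 14)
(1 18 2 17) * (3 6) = (1 18 2 17)(3 6) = [0, 18, 17, 6, 4, 5, 3, 7, 8, 9, 10, 11, 12, 13, 14, 15, 16, 1, 2]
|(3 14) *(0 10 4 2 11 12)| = 6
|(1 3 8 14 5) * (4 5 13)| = |(1 3 8 14 13 4 5)| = 7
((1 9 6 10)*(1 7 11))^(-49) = (1 11 7 10 6 9)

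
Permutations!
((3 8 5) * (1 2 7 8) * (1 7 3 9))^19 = (1 5 7 2 9 8 3) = ((1 2 3 7 8 5 9))^19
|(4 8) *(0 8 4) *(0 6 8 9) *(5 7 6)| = 4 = |(0 9)(5 7 6 8)|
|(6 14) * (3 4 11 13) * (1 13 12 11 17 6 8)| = |(1 13 3 4 17 6 14 8)(11 12)| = 8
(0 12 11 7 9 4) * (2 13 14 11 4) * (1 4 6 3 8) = (0 12 6 3 8 1 4)(2 13 14 11 7 9) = [12, 4, 13, 8, 0, 5, 3, 9, 1, 2, 10, 7, 6, 14, 11]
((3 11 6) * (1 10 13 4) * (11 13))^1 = ((1 10 11 6 3 13 4))^1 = (1 10 11 6 3 13 4)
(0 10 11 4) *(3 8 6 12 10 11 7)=(0 11 4)(3 8 6 12 10 7)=[11, 1, 2, 8, 0, 5, 12, 3, 6, 9, 7, 4, 10]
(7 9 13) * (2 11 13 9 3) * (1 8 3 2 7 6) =(1 8 3 7 2 11 13 6) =[0, 8, 11, 7, 4, 5, 1, 2, 3, 9, 10, 13, 12, 6]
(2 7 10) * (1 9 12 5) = [0, 9, 7, 3, 4, 1, 6, 10, 8, 12, 2, 11, 5] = (1 9 12 5)(2 7 10)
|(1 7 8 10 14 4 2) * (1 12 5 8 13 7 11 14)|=|(1 11 14 4 2 12 5 8 10)(7 13)|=18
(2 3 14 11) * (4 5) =(2 3 14 11)(4 5) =[0, 1, 3, 14, 5, 4, 6, 7, 8, 9, 10, 2, 12, 13, 11]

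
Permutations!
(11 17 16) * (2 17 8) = (2 17 16 11 8) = [0, 1, 17, 3, 4, 5, 6, 7, 2, 9, 10, 8, 12, 13, 14, 15, 11, 16]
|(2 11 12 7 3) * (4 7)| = |(2 11 12 4 7 3)| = 6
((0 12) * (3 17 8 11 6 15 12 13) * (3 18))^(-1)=((0 13 18 3 17 8 11 6 15 12))^(-1)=(0 12 15 6 11 8 17 3 18 13)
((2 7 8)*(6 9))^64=(9)(2 7 8)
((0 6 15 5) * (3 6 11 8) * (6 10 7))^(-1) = (0 5 15 6 7 10 3 8 11)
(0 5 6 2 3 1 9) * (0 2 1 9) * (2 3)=(0 5 6 1)(3 9)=[5, 0, 2, 9, 4, 6, 1, 7, 8, 3]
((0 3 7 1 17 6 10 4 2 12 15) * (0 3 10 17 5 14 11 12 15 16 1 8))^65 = ((0 10 4 2 15 3 7 8)(1 5 14 11 12 16)(6 17))^65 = (0 10 4 2 15 3 7 8)(1 16 12 11 14 5)(6 17)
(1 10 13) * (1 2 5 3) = (1 10 13 2 5 3) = [0, 10, 5, 1, 4, 3, 6, 7, 8, 9, 13, 11, 12, 2]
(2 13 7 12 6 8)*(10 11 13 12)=(2 12 6 8)(7 10 11 13)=[0, 1, 12, 3, 4, 5, 8, 10, 2, 9, 11, 13, 6, 7]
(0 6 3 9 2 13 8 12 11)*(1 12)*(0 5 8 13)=(13)(0 6 3 9 2)(1 12 11 5 8)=[6, 12, 0, 9, 4, 8, 3, 7, 1, 2, 10, 5, 11, 13]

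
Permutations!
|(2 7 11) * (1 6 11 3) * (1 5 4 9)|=|(1 6 11 2 7 3 5 4 9)|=9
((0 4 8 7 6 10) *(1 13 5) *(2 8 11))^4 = ((0 4 11 2 8 7 6 10)(1 13 5))^4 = (0 8)(1 13 5)(2 10)(4 7)(6 11)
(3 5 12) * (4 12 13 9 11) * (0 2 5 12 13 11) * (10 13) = (0 2 5 11 4 10 13 9)(3 12) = [2, 1, 5, 12, 10, 11, 6, 7, 8, 0, 13, 4, 3, 9]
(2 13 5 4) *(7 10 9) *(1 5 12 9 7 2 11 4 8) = (1 5 8)(2 13 12 9)(4 11)(7 10) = [0, 5, 13, 3, 11, 8, 6, 10, 1, 2, 7, 4, 9, 12]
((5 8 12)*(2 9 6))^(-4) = (2 6 9)(5 12 8)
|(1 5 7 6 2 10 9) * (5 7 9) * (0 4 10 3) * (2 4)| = |(0 2 3)(1 7 6 4 10 5 9)| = 21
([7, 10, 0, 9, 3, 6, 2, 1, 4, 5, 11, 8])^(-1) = [2, 7, 6, 4, 8, 9, 5, 0, 11, 3, 1, 10]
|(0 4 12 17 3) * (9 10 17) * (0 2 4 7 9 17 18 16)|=30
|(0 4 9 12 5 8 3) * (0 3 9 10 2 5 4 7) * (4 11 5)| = |(0 7)(2 4 10)(5 8 9 12 11)| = 30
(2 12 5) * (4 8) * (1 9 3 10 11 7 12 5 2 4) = [0, 9, 5, 10, 8, 4, 6, 12, 1, 3, 11, 7, 2] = (1 9 3 10 11 7 12 2 5 4 8)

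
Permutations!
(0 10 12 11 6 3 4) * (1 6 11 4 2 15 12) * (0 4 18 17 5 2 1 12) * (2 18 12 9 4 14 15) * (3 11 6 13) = (0 10 9 4 14 15)(1 13 3)(5 18 17)(6 11) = [10, 13, 2, 1, 14, 18, 11, 7, 8, 4, 9, 6, 12, 3, 15, 0, 16, 5, 17]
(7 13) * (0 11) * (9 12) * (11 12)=[12, 1, 2, 3, 4, 5, 6, 13, 8, 11, 10, 0, 9, 7]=(0 12 9 11)(7 13)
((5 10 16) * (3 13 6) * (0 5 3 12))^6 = ((0 5 10 16 3 13 6 12))^6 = (0 6 3 10)(5 12 13 16)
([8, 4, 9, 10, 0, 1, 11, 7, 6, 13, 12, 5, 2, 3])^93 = (0 6 5 4 8 11 1)(2 3)(9 10)(12 13)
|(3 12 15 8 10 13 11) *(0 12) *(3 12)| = 6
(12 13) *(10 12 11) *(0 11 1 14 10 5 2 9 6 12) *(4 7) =(0 11 5 2 9 6 12 13 1 14 10)(4 7) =[11, 14, 9, 3, 7, 2, 12, 4, 8, 6, 0, 5, 13, 1, 10]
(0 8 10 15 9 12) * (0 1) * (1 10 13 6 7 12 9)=[8, 0, 2, 3, 4, 5, 7, 12, 13, 9, 15, 11, 10, 6, 14, 1]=(0 8 13 6 7 12 10 15 1)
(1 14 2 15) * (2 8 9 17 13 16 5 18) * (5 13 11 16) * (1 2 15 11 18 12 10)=(1 14 8 9 17 18 15 2 11 16 13 5 12 10)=[0, 14, 11, 3, 4, 12, 6, 7, 9, 17, 1, 16, 10, 5, 8, 2, 13, 18, 15]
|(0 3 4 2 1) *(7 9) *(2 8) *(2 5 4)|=12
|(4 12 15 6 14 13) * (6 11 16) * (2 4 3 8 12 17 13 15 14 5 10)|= 14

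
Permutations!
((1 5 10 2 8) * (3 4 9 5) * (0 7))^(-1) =((0 7)(1 3 4 9 5 10 2 8))^(-1) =(0 7)(1 8 2 10 5 9 4 3)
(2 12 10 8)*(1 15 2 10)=(1 15 2 12)(8 10)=[0, 15, 12, 3, 4, 5, 6, 7, 10, 9, 8, 11, 1, 13, 14, 2]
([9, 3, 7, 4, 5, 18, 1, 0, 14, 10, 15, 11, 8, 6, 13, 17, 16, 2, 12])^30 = [10, 1, 0, 3, 4, 5, 6, 9, 8, 15, 17, 11, 12, 13, 14, 2, 16, 7, 18]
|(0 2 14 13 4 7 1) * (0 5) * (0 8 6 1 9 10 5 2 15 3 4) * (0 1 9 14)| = |(0 15 3 4 7 14 13 1 2)(5 8 6 9 10)| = 45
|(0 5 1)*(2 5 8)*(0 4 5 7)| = |(0 8 2 7)(1 4 5)| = 12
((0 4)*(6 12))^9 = (0 4)(6 12)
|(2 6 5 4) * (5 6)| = 3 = |(6)(2 5 4)|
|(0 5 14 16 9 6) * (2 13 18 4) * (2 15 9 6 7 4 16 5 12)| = |(0 12 2 13 18 16 6)(4 15 9 7)(5 14)| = 28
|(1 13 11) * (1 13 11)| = |(1 11 13)| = 3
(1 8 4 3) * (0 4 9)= (0 4 3 1 8 9)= [4, 8, 2, 1, 3, 5, 6, 7, 9, 0]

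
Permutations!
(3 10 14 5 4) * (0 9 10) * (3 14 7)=(0 9 10 7 3)(4 14 5)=[9, 1, 2, 0, 14, 4, 6, 3, 8, 10, 7, 11, 12, 13, 5]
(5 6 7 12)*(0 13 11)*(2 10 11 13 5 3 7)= (13)(0 5 6 2 10 11)(3 7 12)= [5, 1, 10, 7, 4, 6, 2, 12, 8, 9, 11, 0, 3, 13]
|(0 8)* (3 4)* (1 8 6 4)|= |(0 6 4 3 1 8)|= 6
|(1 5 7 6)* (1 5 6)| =4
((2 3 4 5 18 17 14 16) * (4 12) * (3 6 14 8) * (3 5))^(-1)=((2 6 14 16)(3 12 4)(5 18 17 8))^(-1)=(2 16 14 6)(3 4 12)(5 8 17 18)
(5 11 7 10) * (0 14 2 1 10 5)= [14, 10, 1, 3, 4, 11, 6, 5, 8, 9, 0, 7, 12, 13, 2]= (0 14 2 1 10)(5 11 7)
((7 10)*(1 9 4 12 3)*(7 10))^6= (1 9 4 12 3)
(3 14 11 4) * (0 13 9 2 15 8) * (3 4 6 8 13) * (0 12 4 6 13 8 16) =[3, 1, 15, 14, 6, 5, 16, 7, 12, 2, 10, 13, 4, 9, 11, 8, 0] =(0 3 14 11 13 9 2 15 8 12 4 6 16)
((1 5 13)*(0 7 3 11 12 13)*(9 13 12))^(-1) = ((0 7 3 11 9 13 1 5))^(-1) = (0 5 1 13 9 11 3 7)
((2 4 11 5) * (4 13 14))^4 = (2 11 14)(4 13 5)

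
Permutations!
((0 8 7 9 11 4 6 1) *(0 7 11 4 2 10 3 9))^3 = (0 2 9 1 8 10 4 7 11 3 6)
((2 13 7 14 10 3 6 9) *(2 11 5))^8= ((2 13 7 14 10 3 6 9 11 5))^8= (2 11 6 10 7)(3 14 13 5 9)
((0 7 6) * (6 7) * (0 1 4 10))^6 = ((0 6 1 4 10))^6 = (0 6 1 4 10)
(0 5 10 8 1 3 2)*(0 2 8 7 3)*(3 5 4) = (0 4 3 8 1)(5 10 7) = [4, 0, 2, 8, 3, 10, 6, 5, 1, 9, 7]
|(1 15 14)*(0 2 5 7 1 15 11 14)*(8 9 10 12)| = |(0 2 5 7 1 11 14 15)(8 9 10 12)| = 8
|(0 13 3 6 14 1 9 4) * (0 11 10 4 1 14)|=|(14)(0 13 3 6)(1 9)(4 11 10)|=12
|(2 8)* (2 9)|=3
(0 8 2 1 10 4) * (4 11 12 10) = (0 8 2 1 4)(10 11 12) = [8, 4, 1, 3, 0, 5, 6, 7, 2, 9, 11, 12, 10]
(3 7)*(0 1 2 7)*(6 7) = (0 1 2 6 7 3) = [1, 2, 6, 0, 4, 5, 7, 3]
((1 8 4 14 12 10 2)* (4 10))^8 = ((1 8 10 2)(4 14 12))^8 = (4 12 14)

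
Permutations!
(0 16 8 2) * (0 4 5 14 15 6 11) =(0 16 8 2 4 5 14 15 6 11) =[16, 1, 4, 3, 5, 14, 11, 7, 2, 9, 10, 0, 12, 13, 15, 6, 8]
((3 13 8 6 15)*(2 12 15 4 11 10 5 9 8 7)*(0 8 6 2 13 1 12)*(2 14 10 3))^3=((0 8 14 10 5 9 6 4 11 3 1 12 15 2)(7 13))^3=(0 10 6 3 15 8 5 4 1 2 14 9 11 12)(7 13)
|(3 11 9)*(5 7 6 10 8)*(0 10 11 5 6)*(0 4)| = |(0 10 8 6 11 9 3 5 7 4)| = 10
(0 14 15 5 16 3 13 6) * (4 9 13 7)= (0 14 15 5 16 3 7 4 9 13 6)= [14, 1, 2, 7, 9, 16, 0, 4, 8, 13, 10, 11, 12, 6, 15, 5, 3]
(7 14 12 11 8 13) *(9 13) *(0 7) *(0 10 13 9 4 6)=(0 7 14 12 11 8 4 6)(10 13)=[7, 1, 2, 3, 6, 5, 0, 14, 4, 9, 13, 8, 11, 10, 12]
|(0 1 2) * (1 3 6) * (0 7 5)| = 7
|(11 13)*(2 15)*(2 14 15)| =2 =|(11 13)(14 15)|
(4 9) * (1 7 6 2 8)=(1 7 6 2 8)(4 9)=[0, 7, 8, 3, 9, 5, 2, 6, 1, 4]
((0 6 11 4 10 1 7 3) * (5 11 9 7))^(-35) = (11) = ((0 6 9 7 3)(1 5 11 4 10))^(-35)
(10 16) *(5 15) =[0, 1, 2, 3, 4, 15, 6, 7, 8, 9, 16, 11, 12, 13, 14, 5, 10] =(5 15)(10 16)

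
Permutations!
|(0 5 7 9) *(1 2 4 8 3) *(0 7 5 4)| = |(0 4 8 3 1 2)(7 9)| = 6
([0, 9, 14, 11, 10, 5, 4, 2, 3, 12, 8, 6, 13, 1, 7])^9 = (14)(1 9 12 13)(3 4)(6 8)(10 11)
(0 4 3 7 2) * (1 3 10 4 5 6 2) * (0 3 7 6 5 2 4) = [2, 7, 3, 6, 10, 5, 4, 1, 8, 9, 0] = (0 2 3 6 4 10)(1 7)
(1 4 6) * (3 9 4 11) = (1 11 3 9 4 6) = [0, 11, 2, 9, 6, 5, 1, 7, 8, 4, 10, 3]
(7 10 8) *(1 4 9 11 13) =(1 4 9 11 13)(7 10 8) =[0, 4, 2, 3, 9, 5, 6, 10, 7, 11, 8, 13, 12, 1]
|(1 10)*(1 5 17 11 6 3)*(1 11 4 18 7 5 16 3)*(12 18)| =6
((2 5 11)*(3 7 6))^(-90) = ((2 5 11)(3 7 6))^(-90) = (11)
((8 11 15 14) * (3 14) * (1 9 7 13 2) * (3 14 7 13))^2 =(1 13)(2 9)(8 15)(11 14)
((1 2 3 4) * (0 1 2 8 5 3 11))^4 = ((0 1 8 5 3 4 2 11))^4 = (0 3)(1 4)(2 8)(5 11)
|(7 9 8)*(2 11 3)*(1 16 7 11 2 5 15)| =|(1 16 7 9 8 11 3 5 15)| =9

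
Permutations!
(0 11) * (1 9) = (0 11)(1 9) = [11, 9, 2, 3, 4, 5, 6, 7, 8, 1, 10, 0]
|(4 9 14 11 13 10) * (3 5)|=|(3 5)(4 9 14 11 13 10)|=6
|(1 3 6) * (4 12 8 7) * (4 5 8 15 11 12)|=3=|(1 3 6)(5 8 7)(11 12 15)|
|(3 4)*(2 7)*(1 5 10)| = |(1 5 10)(2 7)(3 4)| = 6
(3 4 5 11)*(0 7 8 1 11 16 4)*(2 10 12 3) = [7, 11, 10, 0, 5, 16, 6, 8, 1, 9, 12, 2, 3, 13, 14, 15, 4] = (0 7 8 1 11 2 10 12 3)(4 5 16)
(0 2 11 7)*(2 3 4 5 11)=(0 3 4 5 11 7)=[3, 1, 2, 4, 5, 11, 6, 0, 8, 9, 10, 7]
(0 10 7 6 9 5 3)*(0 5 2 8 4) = (0 10 7 6 9 2 8 4)(3 5) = [10, 1, 8, 5, 0, 3, 9, 6, 4, 2, 7]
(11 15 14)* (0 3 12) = [3, 1, 2, 12, 4, 5, 6, 7, 8, 9, 10, 15, 0, 13, 11, 14] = (0 3 12)(11 15 14)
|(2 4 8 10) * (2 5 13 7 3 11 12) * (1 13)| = |(1 13 7 3 11 12 2 4 8 10 5)| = 11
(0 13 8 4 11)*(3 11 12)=(0 13 8 4 12 3 11)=[13, 1, 2, 11, 12, 5, 6, 7, 4, 9, 10, 0, 3, 8]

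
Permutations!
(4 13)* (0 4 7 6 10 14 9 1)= (0 4 13 7 6 10 14 9 1)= [4, 0, 2, 3, 13, 5, 10, 6, 8, 1, 14, 11, 12, 7, 9]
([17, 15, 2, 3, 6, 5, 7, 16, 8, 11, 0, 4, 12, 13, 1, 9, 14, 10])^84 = (17)(1 11 7)(4 16 15)(6 14 9)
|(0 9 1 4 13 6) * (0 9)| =5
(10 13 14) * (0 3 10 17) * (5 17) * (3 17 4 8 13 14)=[17, 1, 2, 10, 8, 4, 6, 7, 13, 9, 14, 11, 12, 3, 5, 15, 16, 0]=(0 17)(3 10 14 5 4 8 13)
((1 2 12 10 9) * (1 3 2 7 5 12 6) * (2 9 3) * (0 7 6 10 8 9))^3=(0 12 2)(1 6)(3 5 9)(7 8 10)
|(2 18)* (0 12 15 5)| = 4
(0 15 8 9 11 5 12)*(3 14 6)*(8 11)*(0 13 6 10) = [15, 1, 2, 14, 4, 12, 3, 7, 9, 8, 0, 5, 13, 6, 10, 11] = (0 15 11 5 12 13 6 3 14 10)(8 9)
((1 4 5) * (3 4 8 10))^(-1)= ((1 8 10 3 4 5))^(-1)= (1 5 4 3 10 8)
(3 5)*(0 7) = (0 7)(3 5) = [7, 1, 2, 5, 4, 3, 6, 0]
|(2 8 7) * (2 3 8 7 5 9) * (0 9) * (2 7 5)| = |(0 9 7 3 8 2 5)| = 7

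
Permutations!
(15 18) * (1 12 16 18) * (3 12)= (1 3 12 16 18 15)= [0, 3, 2, 12, 4, 5, 6, 7, 8, 9, 10, 11, 16, 13, 14, 1, 18, 17, 15]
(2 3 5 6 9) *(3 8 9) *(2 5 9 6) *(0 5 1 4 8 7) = [5, 4, 7, 9, 8, 2, 3, 0, 6, 1] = (0 5 2 7)(1 4 8 6 3 9)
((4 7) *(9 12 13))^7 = (4 7)(9 12 13)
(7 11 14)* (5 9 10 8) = (5 9 10 8)(7 11 14) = [0, 1, 2, 3, 4, 9, 6, 11, 5, 10, 8, 14, 12, 13, 7]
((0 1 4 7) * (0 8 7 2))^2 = (8)(0 4)(1 2)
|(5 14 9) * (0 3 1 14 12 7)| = 8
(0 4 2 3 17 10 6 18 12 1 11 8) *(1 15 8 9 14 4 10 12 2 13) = (0 10 6 18 2 3 17 12 15 8)(1 11 9 14 4 13) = [10, 11, 3, 17, 13, 5, 18, 7, 0, 14, 6, 9, 15, 1, 4, 8, 16, 12, 2]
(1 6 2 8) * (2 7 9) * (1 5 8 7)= (1 6)(2 7 9)(5 8)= [0, 6, 7, 3, 4, 8, 1, 9, 5, 2]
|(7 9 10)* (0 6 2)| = 3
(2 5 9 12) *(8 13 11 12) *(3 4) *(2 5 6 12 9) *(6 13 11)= (2 13 6 12 5)(3 4)(8 11 9)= [0, 1, 13, 4, 3, 2, 12, 7, 11, 8, 10, 9, 5, 6]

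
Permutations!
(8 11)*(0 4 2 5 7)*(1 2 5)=(0 4 5 7)(1 2)(8 11)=[4, 2, 1, 3, 5, 7, 6, 0, 11, 9, 10, 8]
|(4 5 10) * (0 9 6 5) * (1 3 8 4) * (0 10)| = |(0 9 6 5)(1 3 8 4 10)| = 20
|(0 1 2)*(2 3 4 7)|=|(0 1 3 4 7 2)|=6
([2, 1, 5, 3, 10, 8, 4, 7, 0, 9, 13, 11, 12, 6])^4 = (13)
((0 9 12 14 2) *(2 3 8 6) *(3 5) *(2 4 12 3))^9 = (0 2 5 14 12 4 6 8 3 9)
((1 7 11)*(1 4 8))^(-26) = (1 8 4 11 7)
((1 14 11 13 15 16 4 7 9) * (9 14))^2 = ((1 9)(4 7 14 11 13 15 16))^2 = (4 14 13 16 7 11 15)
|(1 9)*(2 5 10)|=6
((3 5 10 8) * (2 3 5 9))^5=((2 3 9)(5 10 8))^5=(2 9 3)(5 8 10)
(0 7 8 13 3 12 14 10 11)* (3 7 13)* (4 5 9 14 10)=[13, 1, 2, 12, 5, 9, 6, 8, 3, 14, 11, 0, 10, 7, 4]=(0 13 7 8 3 12 10 11)(4 5 9 14)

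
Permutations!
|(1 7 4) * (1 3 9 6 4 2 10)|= |(1 7 2 10)(3 9 6 4)|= 4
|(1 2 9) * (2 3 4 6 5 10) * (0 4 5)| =6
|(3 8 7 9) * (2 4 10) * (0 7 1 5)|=|(0 7 9 3 8 1 5)(2 4 10)|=21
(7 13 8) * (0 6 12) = (0 6 12)(7 13 8) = [6, 1, 2, 3, 4, 5, 12, 13, 7, 9, 10, 11, 0, 8]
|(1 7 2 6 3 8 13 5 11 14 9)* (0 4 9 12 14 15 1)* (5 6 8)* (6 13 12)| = 33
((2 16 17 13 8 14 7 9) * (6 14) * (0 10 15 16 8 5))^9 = ((0 10 15 16 17 13 5)(2 8 6 14 7 9))^9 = (0 15 17 5 10 16 13)(2 14)(6 9)(7 8)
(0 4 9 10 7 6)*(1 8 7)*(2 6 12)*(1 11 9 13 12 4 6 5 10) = [6, 8, 5, 3, 13, 10, 0, 4, 7, 1, 11, 9, 2, 12] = (0 6)(1 8 7 4 13 12 2 5 10 11 9)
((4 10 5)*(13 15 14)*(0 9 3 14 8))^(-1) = ((0 9 3 14 13 15 8)(4 10 5))^(-1) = (0 8 15 13 14 3 9)(4 5 10)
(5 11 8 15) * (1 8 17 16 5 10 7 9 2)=(1 8 15 10 7 9 2)(5 11 17 16)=[0, 8, 1, 3, 4, 11, 6, 9, 15, 2, 7, 17, 12, 13, 14, 10, 5, 16]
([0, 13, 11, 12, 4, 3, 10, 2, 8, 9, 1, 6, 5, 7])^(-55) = (1 13 7 2 11 6 10)(3 5 12)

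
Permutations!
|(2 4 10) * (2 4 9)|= |(2 9)(4 10)|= 2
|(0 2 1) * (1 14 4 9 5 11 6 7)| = 10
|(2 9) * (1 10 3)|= 6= |(1 10 3)(2 9)|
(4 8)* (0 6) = (0 6)(4 8) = [6, 1, 2, 3, 8, 5, 0, 7, 4]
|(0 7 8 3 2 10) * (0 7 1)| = 10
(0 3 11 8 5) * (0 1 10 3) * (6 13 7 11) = [0, 10, 2, 6, 4, 1, 13, 11, 5, 9, 3, 8, 12, 7] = (1 10 3 6 13 7 11 8 5)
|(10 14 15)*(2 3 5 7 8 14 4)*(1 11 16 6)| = |(1 11 16 6)(2 3 5 7 8 14 15 10 4)| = 36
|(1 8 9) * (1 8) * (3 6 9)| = |(3 6 9 8)| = 4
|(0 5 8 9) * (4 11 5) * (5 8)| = 5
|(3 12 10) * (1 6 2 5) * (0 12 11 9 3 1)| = 21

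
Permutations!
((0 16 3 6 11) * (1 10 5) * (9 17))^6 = (17)(0 16 3 6 11)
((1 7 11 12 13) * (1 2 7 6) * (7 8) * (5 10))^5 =((1 6)(2 8 7 11 12 13)(5 10))^5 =(1 6)(2 13 12 11 7 8)(5 10)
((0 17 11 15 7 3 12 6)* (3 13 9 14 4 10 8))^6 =((0 17 11 15 7 13 9 14 4 10 8 3 12 6))^6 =(0 9 12 7 8 11 4)(3 15 10 17 14 6 13)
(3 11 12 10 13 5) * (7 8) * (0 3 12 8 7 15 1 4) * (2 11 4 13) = [3, 13, 11, 4, 0, 12, 6, 7, 15, 9, 2, 8, 10, 5, 14, 1] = (0 3 4)(1 13 5 12 10 2 11 8 15)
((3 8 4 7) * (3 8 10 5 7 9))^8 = (3 10 5 7 8 4 9)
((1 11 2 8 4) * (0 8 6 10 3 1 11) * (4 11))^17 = ((0 8 11 2 6 10 3 1))^17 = (0 8 11 2 6 10 3 1)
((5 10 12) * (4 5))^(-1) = ((4 5 10 12))^(-1) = (4 12 10 5)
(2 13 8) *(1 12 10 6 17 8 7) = [0, 12, 13, 3, 4, 5, 17, 1, 2, 9, 6, 11, 10, 7, 14, 15, 16, 8] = (1 12 10 6 17 8 2 13 7)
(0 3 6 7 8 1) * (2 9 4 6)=(0 3 2 9 4 6 7 8 1)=[3, 0, 9, 2, 6, 5, 7, 8, 1, 4]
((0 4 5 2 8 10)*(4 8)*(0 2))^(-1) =(0 5 4 2 10 8)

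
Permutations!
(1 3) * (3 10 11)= (1 10 11 3)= [0, 10, 2, 1, 4, 5, 6, 7, 8, 9, 11, 3]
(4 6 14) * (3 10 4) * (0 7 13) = (0 7 13)(3 10 4 6 14) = [7, 1, 2, 10, 6, 5, 14, 13, 8, 9, 4, 11, 12, 0, 3]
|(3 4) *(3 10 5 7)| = 5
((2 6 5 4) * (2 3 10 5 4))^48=((2 6 4 3 10 5))^48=(10)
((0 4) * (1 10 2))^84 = ((0 4)(1 10 2))^84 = (10)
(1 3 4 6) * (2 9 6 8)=(1 3 4 8 2 9 6)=[0, 3, 9, 4, 8, 5, 1, 7, 2, 6]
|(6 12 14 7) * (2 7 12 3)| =4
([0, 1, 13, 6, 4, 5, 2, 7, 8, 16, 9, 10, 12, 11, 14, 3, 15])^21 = (2 10 15)(3 13 9)(6 11 16)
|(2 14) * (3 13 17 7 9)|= 10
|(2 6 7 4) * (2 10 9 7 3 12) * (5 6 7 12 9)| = |(2 7 4 10 5 6 3 9 12)| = 9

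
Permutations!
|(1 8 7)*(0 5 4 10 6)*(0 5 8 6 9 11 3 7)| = |(0 8)(1 6 5 4 10 9 11 3 7)| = 18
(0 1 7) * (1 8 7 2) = [8, 2, 1, 3, 4, 5, 6, 0, 7] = (0 8 7)(1 2)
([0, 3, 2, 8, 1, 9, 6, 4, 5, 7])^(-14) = (9)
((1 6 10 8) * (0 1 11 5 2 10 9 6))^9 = (0 1)(2 5 11 8 10)(6 9)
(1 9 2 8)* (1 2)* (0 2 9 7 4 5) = (0 2 8 9 1 7 4 5) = [2, 7, 8, 3, 5, 0, 6, 4, 9, 1]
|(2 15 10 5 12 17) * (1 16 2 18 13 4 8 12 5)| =30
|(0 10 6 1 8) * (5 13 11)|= |(0 10 6 1 8)(5 13 11)|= 15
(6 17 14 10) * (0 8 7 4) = [8, 1, 2, 3, 0, 5, 17, 4, 7, 9, 6, 11, 12, 13, 10, 15, 16, 14] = (0 8 7 4)(6 17 14 10)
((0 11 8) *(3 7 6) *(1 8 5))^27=((0 11 5 1 8)(3 7 6))^27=(0 5 8 11 1)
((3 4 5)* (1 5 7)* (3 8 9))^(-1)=((1 5 8 9 3 4 7))^(-1)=(1 7 4 3 9 8 5)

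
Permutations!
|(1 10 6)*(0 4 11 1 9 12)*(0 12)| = |(12)(0 4 11 1 10 6 9)| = 7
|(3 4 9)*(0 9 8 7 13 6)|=|(0 9 3 4 8 7 13 6)|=8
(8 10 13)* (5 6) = [0, 1, 2, 3, 4, 6, 5, 7, 10, 9, 13, 11, 12, 8] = (5 6)(8 10 13)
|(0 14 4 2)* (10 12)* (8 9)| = |(0 14 4 2)(8 9)(10 12)| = 4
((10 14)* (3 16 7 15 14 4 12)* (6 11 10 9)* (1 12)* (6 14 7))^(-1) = ((1 12 3 16 6 11 10 4)(7 15)(9 14))^(-1) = (1 4 10 11 6 16 3 12)(7 15)(9 14)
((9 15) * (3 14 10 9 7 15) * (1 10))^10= (15)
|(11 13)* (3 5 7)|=|(3 5 7)(11 13)|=6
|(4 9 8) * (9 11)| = 4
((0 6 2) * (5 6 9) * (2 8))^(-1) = ((0 9 5 6 8 2))^(-1) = (0 2 8 6 5 9)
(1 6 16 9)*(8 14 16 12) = (1 6 12 8 14 16 9) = [0, 6, 2, 3, 4, 5, 12, 7, 14, 1, 10, 11, 8, 13, 16, 15, 9]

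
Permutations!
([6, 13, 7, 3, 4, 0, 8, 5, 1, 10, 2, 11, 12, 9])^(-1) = (0 5 7 2 10 9 13 1 8 6)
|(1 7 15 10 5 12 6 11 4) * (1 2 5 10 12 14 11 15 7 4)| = 6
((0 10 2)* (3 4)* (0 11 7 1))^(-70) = ((0 10 2 11 7 1)(3 4))^(-70) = (0 2 7)(1 10 11)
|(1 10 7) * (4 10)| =|(1 4 10 7)| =4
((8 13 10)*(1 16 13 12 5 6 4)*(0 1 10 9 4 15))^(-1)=((0 1 16 13 9 4 10 8 12 5 6 15))^(-1)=(0 15 6 5 12 8 10 4 9 13 16 1)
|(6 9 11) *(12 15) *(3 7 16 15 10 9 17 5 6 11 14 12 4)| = 60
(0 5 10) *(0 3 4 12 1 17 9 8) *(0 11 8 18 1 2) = [5, 17, 0, 4, 12, 10, 6, 7, 11, 18, 3, 8, 2, 13, 14, 15, 16, 9, 1] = (0 5 10 3 4 12 2)(1 17 9 18)(8 11)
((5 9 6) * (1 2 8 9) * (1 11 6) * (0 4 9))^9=((0 4 9 1 2 8)(5 11 6))^9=(11)(0 1)(2 4)(8 9)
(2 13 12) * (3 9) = [0, 1, 13, 9, 4, 5, 6, 7, 8, 3, 10, 11, 2, 12] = (2 13 12)(3 9)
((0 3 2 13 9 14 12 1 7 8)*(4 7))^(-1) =(0 8 7 4 1 12 14 9 13 2 3)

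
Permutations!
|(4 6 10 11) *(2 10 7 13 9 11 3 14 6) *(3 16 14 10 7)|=|(2 7 13 9 11 4)(3 10 16 14 6)|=30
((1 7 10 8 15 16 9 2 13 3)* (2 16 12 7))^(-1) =((1 2 13 3)(7 10 8 15 12)(9 16))^(-1) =(1 3 13 2)(7 12 15 8 10)(9 16)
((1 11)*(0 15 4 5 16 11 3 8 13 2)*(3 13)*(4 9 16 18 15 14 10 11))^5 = ((0 14 10 11 1 13 2)(3 8)(4 5 18 15 9 16))^5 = (0 13 11 14 2 1 10)(3 8)(4 16 9 15 18 5)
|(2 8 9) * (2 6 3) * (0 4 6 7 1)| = 9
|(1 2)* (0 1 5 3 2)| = 6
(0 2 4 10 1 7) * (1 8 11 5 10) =[2, 7, 4, 3, 1, 10, 6, 0, 11, 9, 8, 5] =(0 2 4 1 7)(5 10 8 11)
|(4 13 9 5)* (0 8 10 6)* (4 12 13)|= 4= |(0 8 10 6)(5 12 13 9)|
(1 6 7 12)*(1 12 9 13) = (1 6 7 9 13) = [0, 6, 2, 3, 4, 5, 7, 9, 8, 13, 10, 11, 12, 1]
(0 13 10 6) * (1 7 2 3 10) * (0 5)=(0 13 1 7 2 3 10 6 5)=[13, 7, 3, 10, 4, 0, 5, 2, 8, 9, 6, 11, 12, 1]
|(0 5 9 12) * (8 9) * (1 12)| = 6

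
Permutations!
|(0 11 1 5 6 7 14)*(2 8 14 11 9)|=|(0 9 2 8 14)(1 5 6 7 11)|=5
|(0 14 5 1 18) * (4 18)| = |(0 14 5 1 4 18)| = 6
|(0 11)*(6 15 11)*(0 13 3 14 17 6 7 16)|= |(0 7 16)(3 14 17 6 15 11 13)|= 21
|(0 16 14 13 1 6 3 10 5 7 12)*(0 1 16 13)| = |(0 13 16 14)(1 6 3 10 5 7 12)| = 28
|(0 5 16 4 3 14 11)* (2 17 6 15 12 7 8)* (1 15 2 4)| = 12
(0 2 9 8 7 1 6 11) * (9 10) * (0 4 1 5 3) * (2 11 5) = (0 11 4 1 6 5 3)(2 10 9 8 7) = [11, 6, 10, 0, 1, 3, 5, 2, 7, 8, 9, 4]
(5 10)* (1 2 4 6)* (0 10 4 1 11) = (0 10 5 4 6 11)(1 2) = [10, 2, 1, 3, 6, 4, 11, 7, 8, 9, 5, 0]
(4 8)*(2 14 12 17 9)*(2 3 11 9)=(2 14 12 17)(3 11 9)(4 8)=[0, 1, 14, 11, 8, 5, 6, 7, 4, 3, 10, 9, 17, 13, 12, 15, 16, 2]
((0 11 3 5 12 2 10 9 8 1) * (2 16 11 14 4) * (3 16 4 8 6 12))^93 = (0 14 8 1)(2 6)(3 5)(4 9)(10 12)(11 16)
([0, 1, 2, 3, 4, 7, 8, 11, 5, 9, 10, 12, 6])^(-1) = [0, 1, 2, 3, 4, 8, 12, 5, 6, 9, 10, 7, 11]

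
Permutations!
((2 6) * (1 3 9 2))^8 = (1 2 3 6 9)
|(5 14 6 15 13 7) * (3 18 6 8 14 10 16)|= |(3 18 6 15 13 7 5 10 16)(8 14)|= 18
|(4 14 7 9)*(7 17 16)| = 6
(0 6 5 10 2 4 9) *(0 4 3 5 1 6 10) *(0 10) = (1 6)(2 3 5 10)(4 9) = [0, 6, 3, 5, 9, 10, 1, 7, 8, 4, 2]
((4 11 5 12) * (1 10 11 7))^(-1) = ((1 10 11 5 12 4 7))^(-1) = (1 7 4 12 5 11 10)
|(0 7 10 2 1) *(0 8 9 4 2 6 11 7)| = 20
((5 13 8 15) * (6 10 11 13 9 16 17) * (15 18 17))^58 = ((5 9 16 15)(6 10 11 13 8 18 17))^58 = (5 16)(6 11 8 17 10 13 18)(9 15)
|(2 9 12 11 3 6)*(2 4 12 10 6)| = 8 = |(2 9 10 6 4 12 11 3)|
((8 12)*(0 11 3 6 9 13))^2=(0 3 9)(6 13 11)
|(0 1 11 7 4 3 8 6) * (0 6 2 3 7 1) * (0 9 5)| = |(0 9 5)(1 11)(2 3 8)(4 7)| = 6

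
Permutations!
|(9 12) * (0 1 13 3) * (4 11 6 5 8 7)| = |(0 1 13 3)(4 11 6 5 8 7)(9 12)| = 12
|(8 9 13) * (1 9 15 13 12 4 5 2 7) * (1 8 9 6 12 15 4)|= |(1 6 12)(2 7 8 4 5)(9 15 13)|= 15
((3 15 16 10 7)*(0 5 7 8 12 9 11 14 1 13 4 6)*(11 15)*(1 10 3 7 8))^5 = ((0 5 8 12 9 15 16 3 11 14 10 1 13 4 6))^5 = (0 15 10)(1 5 16)(3 13 8)(4 12 11)(6 9 14)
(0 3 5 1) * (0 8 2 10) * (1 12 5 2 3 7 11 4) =(0 7 11 4 1 8 3 2 10)(5 12) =[7, 8, 10, 2, 1, 12, 6, 11, 3, 9, 0, 4, 5]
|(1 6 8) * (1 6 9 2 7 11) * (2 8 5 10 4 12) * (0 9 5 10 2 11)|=12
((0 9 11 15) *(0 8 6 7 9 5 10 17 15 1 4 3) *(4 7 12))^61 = (0 5 10 17 15 8 6 12 4 3)(1 7 9 11)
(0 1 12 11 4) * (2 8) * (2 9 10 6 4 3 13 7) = (0 1 12 11 3 13 7 2 8 9 10 6 4) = [1, 12, 8, 13, 0, 5, 4, 2, 9, 10, 6, 3, 11, 7]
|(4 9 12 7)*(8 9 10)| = 6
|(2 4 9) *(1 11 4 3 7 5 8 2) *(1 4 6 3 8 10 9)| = |(1 11 6 3 7 5 10 9 4)(2 8)| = 18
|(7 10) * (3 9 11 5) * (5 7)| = |(3 9 11 7 10 5)| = 6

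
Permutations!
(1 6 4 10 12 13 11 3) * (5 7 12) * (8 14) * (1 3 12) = [0, 6, 2, 3, 10, 7, 4, 1, 14, 9, 5, 12, 13, 11, 8] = (1 6 4 10 5 7)(8 14)(11 12 13)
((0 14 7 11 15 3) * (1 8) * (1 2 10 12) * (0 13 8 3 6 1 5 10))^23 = ((0 14 7 11 15 6 1 3 13 8 2)(5 10 12))^23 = (0 14 7 11 15 6 1 3 13 8 2)(5 12 10)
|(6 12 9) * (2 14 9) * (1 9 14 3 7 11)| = 8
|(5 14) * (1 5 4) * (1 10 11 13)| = 7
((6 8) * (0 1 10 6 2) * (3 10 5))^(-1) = (0 2 8 6 10 3 5 1)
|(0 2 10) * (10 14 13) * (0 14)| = |(0 2)(10 14 13)| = 6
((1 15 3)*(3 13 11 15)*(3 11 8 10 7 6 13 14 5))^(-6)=(15)(6 7 10 8 13)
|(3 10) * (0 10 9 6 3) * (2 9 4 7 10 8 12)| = |(0 8 12 2 9 6 3 4 7 10)| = 10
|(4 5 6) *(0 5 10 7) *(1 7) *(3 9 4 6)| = 8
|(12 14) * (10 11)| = |(10 11)(12 14)| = 2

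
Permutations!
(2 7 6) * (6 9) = (2 7 9 6) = [0, 1, 7, 3, 4, 5, 2, 9, 8, 6]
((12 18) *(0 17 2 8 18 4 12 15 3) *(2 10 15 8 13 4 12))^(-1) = ((0 17 10 15 3)(2 13 4)(8 18))^(-1) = (0 3 15 10 17)(2 4 13)(8 18)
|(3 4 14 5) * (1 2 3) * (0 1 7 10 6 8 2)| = 18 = |(0 1)(2 3 4 14 5 7 10 6 8)|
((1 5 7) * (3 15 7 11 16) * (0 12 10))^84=(16)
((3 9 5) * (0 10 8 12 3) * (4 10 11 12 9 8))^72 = (0 12 8 5 11 3 9)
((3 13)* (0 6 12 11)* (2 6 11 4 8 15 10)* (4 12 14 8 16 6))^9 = (0 11)(2 4 16 6 14 8 15 10)(3 13)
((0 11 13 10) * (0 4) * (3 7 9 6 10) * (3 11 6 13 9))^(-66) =((0 6 10 4)(3 7)(9 13 11))^(-66) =(13)(0 10)(4 6)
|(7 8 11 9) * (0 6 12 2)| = |(0 6 12 2)(7 8 11 9)| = 4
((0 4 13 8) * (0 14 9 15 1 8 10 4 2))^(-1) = ((0 2)(1 8 14 9 15)(4 13 10))^(-1) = (0 2)(1 15 9 14 8)(4 10 13)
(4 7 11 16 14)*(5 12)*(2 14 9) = [0, 1, 14, 3, 7, 12, 6, 11, 8, 2, 10, 16, 5, 13, 4, 15, 9] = (2 14 4 7 11 16 9)(5 12)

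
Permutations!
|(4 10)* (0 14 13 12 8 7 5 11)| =|(0 14 13 12 8 7 5 11)(4 10)| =8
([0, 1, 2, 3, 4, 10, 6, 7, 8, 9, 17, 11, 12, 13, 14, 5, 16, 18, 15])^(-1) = [0, 1, 2, 3, 4, 15, 6, 7, 8, 9, 5, 11, 12, 13, 14, 18, 16, 10, 17]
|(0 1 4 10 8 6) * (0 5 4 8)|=|(0 1 8 6 5 4 10)|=7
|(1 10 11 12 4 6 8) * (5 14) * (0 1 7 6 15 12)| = |(0 1 10 11)(4 15 12)(5 14)(6 8 7)| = 12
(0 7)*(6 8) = (0 7)(6 8) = [7, 1, 2, 3, 4, 5, 8, 0, 6]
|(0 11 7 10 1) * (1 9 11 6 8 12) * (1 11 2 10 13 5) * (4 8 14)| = 33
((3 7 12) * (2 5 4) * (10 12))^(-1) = ((2 5 4)(3 7 10 12))^(-1) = (2 4 5)(3 12 10 7)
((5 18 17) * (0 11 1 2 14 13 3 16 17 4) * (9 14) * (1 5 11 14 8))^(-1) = (0 4 18 5 11 17 16 3 13 14)(1 8 9 2)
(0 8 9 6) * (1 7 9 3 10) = (0 8 3 10 1 7 9 6) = [8, 7, 2, 10, 4, 5, 0, 9, 3, 6, 1]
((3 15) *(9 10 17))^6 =((3 15)(9 10 17))^6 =(17)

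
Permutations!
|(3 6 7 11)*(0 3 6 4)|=|(0 3 4)(6 7 11)|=3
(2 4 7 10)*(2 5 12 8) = [0, 1, 4, 3, 7, 12, 6, 10, 2, 9, 5, 11, 8] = (2 4 7 10 5 12 8)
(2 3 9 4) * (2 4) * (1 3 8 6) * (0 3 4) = (0 3 9 2 8 6 1 4) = [3, 4, 8, 9, 0, 5, 1, 7, 6, 2]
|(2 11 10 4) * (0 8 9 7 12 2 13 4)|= 8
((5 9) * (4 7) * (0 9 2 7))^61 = (0 9 5 2 7 4)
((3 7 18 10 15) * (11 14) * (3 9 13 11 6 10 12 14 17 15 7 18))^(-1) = (3 7 10 6 14 12 18)(9 15 17 11 13)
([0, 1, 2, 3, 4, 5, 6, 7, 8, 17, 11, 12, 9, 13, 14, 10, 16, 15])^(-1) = [0, 1, 2, 3, 4, 5, 6, 7, 8, 12, 15, 10, 11, 13, 14, 17, 16, 9]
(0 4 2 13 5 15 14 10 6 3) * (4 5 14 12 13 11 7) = (0 5 15 12 13 14 10 6 3)(2 11 7 4) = [5, 1, 11, 0, 2, 15, 3, 4, 8, 9, 6, 7, 13, 14, 10, 12]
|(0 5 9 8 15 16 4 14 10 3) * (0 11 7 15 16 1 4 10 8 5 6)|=10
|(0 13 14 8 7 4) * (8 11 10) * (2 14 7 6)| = 12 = |(0 13 7 4)(2 14 11 10 8 6)|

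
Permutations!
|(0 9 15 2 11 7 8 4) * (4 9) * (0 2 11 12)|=|(0 4 2 12)(7 8 9 15 11)|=20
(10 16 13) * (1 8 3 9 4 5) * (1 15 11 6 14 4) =(1 8 3 9)(4 5 15 11 6 14)(10 16 13) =[0, 8, 2, 9, 5, 15, 14, 7, 3, 1, 16, 6, 12, 10, 4, 11, 13]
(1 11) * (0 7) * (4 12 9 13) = (0 7)(1 11)(4 12 9 13) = [7, 11, 2, 3, 12, 5, 6, 0, 8, 13, 10, 1, 9, 4]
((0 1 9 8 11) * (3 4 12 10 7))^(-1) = ((0 1 9 8 11)(3 4 12 10 7))^(-1) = (0 11 8 9 1)(3 7 10 12 4)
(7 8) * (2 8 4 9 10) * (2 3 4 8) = (3 4 9 10)(7 8) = [0, 1, 2, 4, 9, 5, 6, 8, 7, 10, 3]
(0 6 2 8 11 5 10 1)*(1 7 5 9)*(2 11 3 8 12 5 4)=(0 6 11 9 1)(2 12 5 10 7 4)(3 8)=[6, 0, 12, 8, 2, 10, 11, 4, 3, 1, 7, 9, 5]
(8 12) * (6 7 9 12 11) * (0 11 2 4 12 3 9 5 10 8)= [11, 1, 4, 9, 12, 10, 7, 5, 2, 3, 8, 6, 0]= (0 11 6 7 5 10 8 2 4 12)(3 9)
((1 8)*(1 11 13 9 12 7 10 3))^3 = (1 13 7)(3 11 12)(8 9 10)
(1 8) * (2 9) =[0, 8, 9, 3, 4, 5, 6, 7, 1, 2] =(1 8)(2 9)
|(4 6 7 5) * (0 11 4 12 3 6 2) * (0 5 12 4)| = 12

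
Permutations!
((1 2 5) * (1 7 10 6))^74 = (1 5 10)(2 7 6)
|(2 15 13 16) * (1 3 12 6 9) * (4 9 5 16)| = |(1 3 12 6 5 16 2 15 13 4 9)| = 11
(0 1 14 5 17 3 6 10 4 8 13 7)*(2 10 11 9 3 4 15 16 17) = (0 1 14 5 2 10 15 16 17 4 8 13 7)(3 6 11 9) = [1, 14, 10, 6, 8, 2, 11, 0, 13, 3, 15, 9, 12, 7, 5, 16, 17, 4]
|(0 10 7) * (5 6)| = 6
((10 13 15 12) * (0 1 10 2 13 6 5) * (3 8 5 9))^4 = (15)(0 9)(1 3)(5 6)(8 10) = ((0 1 10 6 9 3 8 5)(2 13 15 12))^4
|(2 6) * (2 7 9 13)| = |(2 6 7 9 13)| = 5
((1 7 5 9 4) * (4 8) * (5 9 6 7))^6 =((1 5 6 7 9 8 4))^6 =(1 4 8 9 7 6 5)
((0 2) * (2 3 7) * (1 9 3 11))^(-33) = ((0 11 1 9 3 7 2))^(-33) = (0 1 3 2 11 9 7)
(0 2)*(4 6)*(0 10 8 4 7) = (0 2 10 8 4 6 7) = [2, 1, 10, 3, 6, 5, 7, 0, 4, 9, 8]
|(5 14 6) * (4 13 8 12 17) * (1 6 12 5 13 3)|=10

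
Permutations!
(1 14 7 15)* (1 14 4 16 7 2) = [0, 4, 1, 3, 16, 5, 6, 15, 8, 9, 10, 11, 12, 13, 2, 14, 7] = (1 4 16 7 15 14 2)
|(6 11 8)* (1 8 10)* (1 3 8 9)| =10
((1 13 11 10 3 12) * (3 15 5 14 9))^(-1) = ((1 13 11 10 15 5 14 9 3 12))^(-1) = (1 12 3 9 14 5 15 10 11 13)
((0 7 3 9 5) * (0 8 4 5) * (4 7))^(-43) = ((0 4 5 8 7 3 9))^(-43) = (0 9 3 7 8 5 4)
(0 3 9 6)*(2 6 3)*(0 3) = (0 2 6 3 9) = [2, 1, 6, 9, 4, 5, 3, 7, 8, 0]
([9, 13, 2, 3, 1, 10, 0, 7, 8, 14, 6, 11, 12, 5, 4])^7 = (0 10 13 4 9 6 5 1 14)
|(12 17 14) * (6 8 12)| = 5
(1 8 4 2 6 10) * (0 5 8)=(0 5 8 4 2 6 10 1)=[5, 0, 6, 3, 2, 8, 10, 7, 4, 9, 1]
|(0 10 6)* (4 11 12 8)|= |(0 10 6)(4 11 12 8)|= 12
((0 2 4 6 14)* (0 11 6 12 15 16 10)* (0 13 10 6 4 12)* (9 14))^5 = (0 6)(2 9)(4 16)(10 13)(11 15)(12 14)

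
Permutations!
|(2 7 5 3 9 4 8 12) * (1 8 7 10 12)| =|(1 8)(2 10 12)(3 9 4 7 5)| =30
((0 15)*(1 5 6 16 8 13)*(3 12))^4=((0 15)(1 5 6 16 8 13)(3 12))^4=(1 8 6)(5 13 16)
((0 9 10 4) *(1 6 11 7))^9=((0 9 10 4)(1 6 11 7))^9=(0 9 10 4)(1 6 11 7)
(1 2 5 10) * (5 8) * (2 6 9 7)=(1 6 9 7 2 8 5 10)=[0, 6, 8, 3, 4, 10, 9, 2, 5, 7, 1]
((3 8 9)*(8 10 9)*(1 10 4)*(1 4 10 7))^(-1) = ((1 7)(3 10 9))^(-1) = (1 7)(3 9 10)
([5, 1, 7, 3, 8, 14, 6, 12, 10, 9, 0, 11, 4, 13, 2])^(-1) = (0 10 8 4 12 7 2 14 5)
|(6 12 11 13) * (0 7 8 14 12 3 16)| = 10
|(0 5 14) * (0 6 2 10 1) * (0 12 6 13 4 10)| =10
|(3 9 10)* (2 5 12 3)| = 6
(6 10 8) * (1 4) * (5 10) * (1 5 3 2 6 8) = (1 4 5 10)(2 6 3) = [0, 4, 6, 2, 5, 10, 3, 7, 8, 9, 1]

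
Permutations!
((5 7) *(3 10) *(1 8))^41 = ((1 8)(3 10)(5 7))^41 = (1 8)(3 10)(5 7)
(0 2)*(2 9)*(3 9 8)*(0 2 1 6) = [8, 6, 2, 9, 4, 5, 0, 7, 3, 1] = (0 8 3 9 1 6)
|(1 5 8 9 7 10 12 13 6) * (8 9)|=|(1 5 9 7 10 12 13 6)|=8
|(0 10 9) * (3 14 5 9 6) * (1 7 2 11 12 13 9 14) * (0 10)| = 10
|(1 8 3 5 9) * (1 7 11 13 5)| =|(1 8 3)(5 9 7 11 13)| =15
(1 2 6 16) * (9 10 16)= (1 2 6 9 10 16)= [0, 2, 6, 3, 4, 5, 9, 7, 8, 10, 16, 11, 12, 13, 14, 15, 1]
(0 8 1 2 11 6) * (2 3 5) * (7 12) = (0 8 1 3 5 2 11 6)(7 12) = [8, 3, 11, 5, 4, 2, 0, 12, 1, 9, 10, 6, 7]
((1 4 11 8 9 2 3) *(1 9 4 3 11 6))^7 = ((1 3 9 2 11 8 4 6))^7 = (1 6 4 8 11 2 9 3)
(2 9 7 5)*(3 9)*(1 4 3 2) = (1 4 3 9 7 5) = [0, 4, 2, 9, 3, 1, 6, 5, 8, 7]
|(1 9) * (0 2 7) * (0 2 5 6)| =6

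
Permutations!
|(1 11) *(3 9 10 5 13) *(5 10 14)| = 10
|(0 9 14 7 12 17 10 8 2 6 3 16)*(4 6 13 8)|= |(0 9 14 7 12 17 10 4 6 3 16)(2 13 8)|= 33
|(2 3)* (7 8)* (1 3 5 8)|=6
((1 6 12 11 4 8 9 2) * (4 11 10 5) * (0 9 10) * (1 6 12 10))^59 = ((0 9 2 6 10 5 4 8 1 12))^59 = (0 12 1 8 4 5 10 6 2 9)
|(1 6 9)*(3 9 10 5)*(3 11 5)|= |(1 6 10 3 9)(5 11)|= 10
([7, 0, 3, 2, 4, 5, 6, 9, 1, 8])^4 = [1, 8, 2, 3, 4, 5, 6, 0, 9, 7]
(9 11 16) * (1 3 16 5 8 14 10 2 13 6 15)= (1 3 16 9 11 5 8 14 10 2 13 6 15)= [0, 3, 13, 16, 4, 8, 15, 7, 14, 11, 2, 5, 12, 6, 10, 1, 9]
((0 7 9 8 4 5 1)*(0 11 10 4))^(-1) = (0 8 9 7)(1 5 4 10 11)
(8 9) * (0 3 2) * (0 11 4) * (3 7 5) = [7, 1, 11, 2, 0, 3, 6, 5, 9, 8, 10, 4] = (0 7 5 3 2 11 4)(8 9)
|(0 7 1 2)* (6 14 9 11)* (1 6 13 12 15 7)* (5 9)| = 9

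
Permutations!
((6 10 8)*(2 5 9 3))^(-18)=((2 5 9 3)(6 10 8))^(-18)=(10)(2 9)(3 5)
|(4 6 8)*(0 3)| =|(0 3)(4 6 8)| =6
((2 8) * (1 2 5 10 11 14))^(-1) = ((1 2 8 5 10 11 14))^(-1) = (1 14 11 10 5 8 2)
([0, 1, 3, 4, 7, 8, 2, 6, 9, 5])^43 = (2 7 3 6 4)(5 8 9)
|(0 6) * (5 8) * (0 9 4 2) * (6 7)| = 6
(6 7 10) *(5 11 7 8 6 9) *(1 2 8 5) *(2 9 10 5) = (1 9)(2 8 6)(5 11 7) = [0, 9, 8, 3, 4, 11, 2, 5, 6, 1, 10, 7]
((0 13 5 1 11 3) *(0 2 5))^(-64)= (13)(1 11 3 2 5)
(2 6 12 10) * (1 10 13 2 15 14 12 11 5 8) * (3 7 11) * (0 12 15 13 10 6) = (0 12 10 13 2)(1 6 3 7 11 5 8)(14 15) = [12, 6, 0, 7, 4, 8, 3, 11, 1, 9, 13, 5, 10, 2, 15, 14]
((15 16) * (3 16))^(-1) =((3 16 15))^(-1) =(3 15 16)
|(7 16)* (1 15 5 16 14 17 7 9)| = 15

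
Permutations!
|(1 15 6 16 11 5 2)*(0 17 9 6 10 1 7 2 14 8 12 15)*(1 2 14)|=|(0 17 9 6 16 11 5 1)(2 7 14 8 12 15 10)|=56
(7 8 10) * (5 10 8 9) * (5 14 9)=[0, 1, 2, 3, 4, 10, 6, 5, 8, 14, 7, 11, 12, 13, 9]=(5 10 7)(9 14)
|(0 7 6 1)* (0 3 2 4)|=|(0 7 6 1 3 2 4)|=7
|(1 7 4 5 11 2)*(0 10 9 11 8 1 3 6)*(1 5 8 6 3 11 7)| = |(0 10 9 7 4 8 5 6)(2 11)| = 8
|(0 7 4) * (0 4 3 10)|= |(0 7 3 10)|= 4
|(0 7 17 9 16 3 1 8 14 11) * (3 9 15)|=|(0 7 17 15 3 1 8 14 11)(9 16)|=18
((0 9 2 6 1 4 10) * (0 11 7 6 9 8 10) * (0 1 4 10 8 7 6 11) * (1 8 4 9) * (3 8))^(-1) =((0 7 11 6 9 2 1 10)(3 8 4))^(-1) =(0 10 1 2 9 6 11 7)(3 4 8)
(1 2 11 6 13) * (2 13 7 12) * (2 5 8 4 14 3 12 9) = (1 13)(2 11 6 7 9)(3 12 5 8 4 14) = [0, 13, 11, 12, 14, 8, 7, 9, 4, 2, 10, 6, 5, 1, 3]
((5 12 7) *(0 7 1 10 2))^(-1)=((0 7 5 12 1 10 2))^(-1)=(0 2 10 1 12 5 7)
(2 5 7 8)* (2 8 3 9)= (2 5 7 3 9)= [0, 1, 5, 9, 4, 7, 6, 3, 8, 2]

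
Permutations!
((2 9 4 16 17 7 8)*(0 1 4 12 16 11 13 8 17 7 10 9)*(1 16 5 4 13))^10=((0 16 7 17 10 9 12 5 4 11 1 13 8 2))^10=(0 1 12 7 8 4 10)(2 11 9 16 13 5 17)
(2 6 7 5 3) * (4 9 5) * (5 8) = (2 6 7 4 9 8 5 3) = [0, 1, 6, 2, 9, 3, 7, 4, 5, 8]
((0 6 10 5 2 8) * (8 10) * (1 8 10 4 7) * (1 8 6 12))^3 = (0 6 2 8 1 5 7 12 10 4)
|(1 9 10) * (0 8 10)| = 5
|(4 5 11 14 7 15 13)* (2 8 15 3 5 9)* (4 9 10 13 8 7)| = 10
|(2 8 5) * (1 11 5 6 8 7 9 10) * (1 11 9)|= 14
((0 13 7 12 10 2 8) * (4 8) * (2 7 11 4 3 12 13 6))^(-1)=(0 8 4 11 13 7 10 12 3 2 6)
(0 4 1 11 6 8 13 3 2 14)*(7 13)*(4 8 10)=[8, 11, 14, 2, 1, 5, 10, 13, 7, 9, 4, 6, 12, 3, 0]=(0 8 7 13 3 2 14)(1 11 6 10 4)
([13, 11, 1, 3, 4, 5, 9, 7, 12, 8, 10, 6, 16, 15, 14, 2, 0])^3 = [2, 9, 6, 3, 4, 5, 12, 7, 0, 16, 10, 8, 13, 1, 14, 11, 15]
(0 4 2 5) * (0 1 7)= (0 4 2 5 1 7)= [4, 7, 5, 3, 2, 1, 6, 0]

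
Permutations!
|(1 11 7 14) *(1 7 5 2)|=|(1 11 5 2)(7 14)|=4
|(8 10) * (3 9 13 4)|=4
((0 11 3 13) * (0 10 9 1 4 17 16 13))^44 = (0 3 11)(1 17 13 9 4 16 10)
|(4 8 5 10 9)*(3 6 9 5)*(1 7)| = |(1 7)(3 6 9 4 8)(5 10)| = 10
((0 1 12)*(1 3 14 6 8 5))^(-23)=(0 3 14 6 8 5 1 12)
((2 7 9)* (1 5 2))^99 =((1 5 2 7 9))^99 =(1 9 7 2 5)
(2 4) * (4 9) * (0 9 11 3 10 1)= [9, 0, 11, 10, 2, 5, 6, 7, 8, 4, 1, 3]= (0 9 4 2 11 3 10 1)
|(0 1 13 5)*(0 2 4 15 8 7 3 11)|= |(0 1 13 5 2 4 15 8 7 3 11)|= 11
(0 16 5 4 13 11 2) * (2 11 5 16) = (16)(0 2)(4 13 5) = [2, 1, 0, 3, 13, 4, 6, 7, 8, 9, 10, 11, 12, 5, 14, 15, 16]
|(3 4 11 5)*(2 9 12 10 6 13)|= |(2 9 12 10 6 13)(3 4 11 5)|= 12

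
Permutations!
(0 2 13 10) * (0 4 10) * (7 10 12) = (0 2 13)(4 12 7 10) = [2, 1, 13, 3, 12, 5, 6, 10, 8, 9, 4, 11, 7, 0]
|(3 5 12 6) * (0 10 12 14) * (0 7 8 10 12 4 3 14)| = 10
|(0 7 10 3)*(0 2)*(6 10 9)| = 7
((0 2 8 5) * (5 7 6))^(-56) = (0 6 8)(2 5 7)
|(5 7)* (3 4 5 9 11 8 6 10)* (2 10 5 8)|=|(2 10 3 4 8 6 5 7 9 11)|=10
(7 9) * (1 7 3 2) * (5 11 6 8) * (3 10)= (1 7 9 10 3 2)(5 11 6 8)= [0, 7, 1, 2, 4, 11, 8, 9, 5, 10, 3, 6]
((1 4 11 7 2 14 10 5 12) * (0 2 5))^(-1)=((0 2 14 10)(1 4 11 7 5 12))^(-1)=(0 10 14 2)(1 12 5 7 11 4)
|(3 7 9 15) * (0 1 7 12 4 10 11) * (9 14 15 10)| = 11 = |(0 1 7 14 15 3 12 4 9 10 11)|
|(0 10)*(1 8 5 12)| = 4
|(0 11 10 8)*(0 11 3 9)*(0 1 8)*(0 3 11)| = 7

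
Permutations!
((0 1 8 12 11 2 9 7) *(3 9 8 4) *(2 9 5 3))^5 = ((0 1 4 2 8 12 11 9 7)(3 5))^5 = (0 12 1 11 4 9 2 7 8)(3 5)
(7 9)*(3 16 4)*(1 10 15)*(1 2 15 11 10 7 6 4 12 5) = (1 7 9 6 4 3 16 12 5)(2 15)(10 11) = [0, 7, 15, 16, 3, 1, 4, 9, 8, 6, 11, 10, 5, 13, 14, 2, 12]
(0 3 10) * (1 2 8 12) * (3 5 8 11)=(0 5 8 12 1 2 11 3 10)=[5, 2, 11, 10, 4, 8, 6, 7, 12, 9, 0, 3, 1]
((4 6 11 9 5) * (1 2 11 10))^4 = (1 5)(2 4)(6 11)(9 10)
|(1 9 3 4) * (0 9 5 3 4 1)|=3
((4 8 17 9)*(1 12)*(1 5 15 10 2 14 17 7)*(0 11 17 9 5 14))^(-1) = ((0 11 17 5 15 10 2)(1 12 14 9 4 8 7))^(-1) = (0 2 10 15 5 17 11)(1 7 8 4 9 14 12)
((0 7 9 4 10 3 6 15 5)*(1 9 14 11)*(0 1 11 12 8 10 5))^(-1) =((0 7 14 12 8 10 3 6 15)(1 9 4 5))^(-1) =(0 15 6 3 10 8 12 14 7)(1 5 4 9)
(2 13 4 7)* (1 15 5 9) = (1 15 5 9)(2 13 4 7) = [0, 15, 13, 3, 7, 9, 6, 2, 8, 1, 10, 11, 12, 4, 14, 5]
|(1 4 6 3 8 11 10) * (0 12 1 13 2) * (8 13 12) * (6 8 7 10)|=|(0 7 10 12 1 4 8 11 6 3 13 2)|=12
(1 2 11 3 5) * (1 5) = (1 2 11 3) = [0, 2, 11, 1, 4, 5, 6, 7, 8, 9, 10, 3]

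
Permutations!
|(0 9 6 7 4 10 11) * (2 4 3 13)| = |(0 9 6 7 3 13 2 4 10 11)| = 10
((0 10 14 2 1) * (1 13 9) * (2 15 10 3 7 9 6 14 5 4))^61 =(0 3 7 9 1)(2 10 6 4 15 13 5 14)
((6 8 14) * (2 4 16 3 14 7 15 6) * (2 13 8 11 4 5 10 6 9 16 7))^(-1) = (2 8 13 14 3 16 9 15 7 4 11 6 10 5)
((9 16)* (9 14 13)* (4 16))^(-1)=(4 9 13 14 16)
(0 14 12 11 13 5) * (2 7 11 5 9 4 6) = (0 14 12 5)(2 7 11 13 9 4 6) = [14, 1, 7, 3, 6, 0, 2, 11, 8, 4, 10, 13, 5, 9, 12]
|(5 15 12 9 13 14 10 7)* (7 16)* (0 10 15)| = |(0 10 16 7 5)(9 13 14 15 12)| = 5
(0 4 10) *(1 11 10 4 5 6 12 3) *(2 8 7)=(0 5 6 12 3 1 11 10)(2 8 7)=[5, 11, 8, 1, 4, 6, 12, 2, 7, 9, 0, 10, 3]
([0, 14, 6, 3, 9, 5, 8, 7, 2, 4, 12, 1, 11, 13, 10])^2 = [0, 10, 8, 3, 4, 5, 2, 7, 6, 9, 11, 14, 1, 13, 12]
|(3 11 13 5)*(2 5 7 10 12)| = 8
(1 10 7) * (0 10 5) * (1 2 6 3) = (0 10 7 2 6 3 1 5) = [10, 5, 6, 1, 4, 0, 3, 2, 8, 9, 7]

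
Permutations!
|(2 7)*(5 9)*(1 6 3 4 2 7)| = 10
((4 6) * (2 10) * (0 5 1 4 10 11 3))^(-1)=((0 5 1 4 6 10 2 11 3))^(-1)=(0 3 11 2 10 6 4 1 5)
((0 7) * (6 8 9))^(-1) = ((0 7)(6 8 9))^(-1) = (0 7)(6 9 8)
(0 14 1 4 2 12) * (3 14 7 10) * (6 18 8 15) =(0 7 10 3 14 1 4 2 12)(6 18 8 15) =[7, 4, 12, 14, 2, 5, 18, 10, 15, 9, 3, 11, 0, 13, 1, 6, 16, 17, 8]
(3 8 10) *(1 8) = (1 8 10 3) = [0, 8, 2, 1, 4, 5, 6, 7, 10, 9, 3]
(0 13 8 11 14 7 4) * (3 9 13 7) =(0 7 4)(3 9 13 8 11 14) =[7, 1, 2, 9, 0, 5, 6, 4, 11, 13, 10, 14, 12, 8, 3]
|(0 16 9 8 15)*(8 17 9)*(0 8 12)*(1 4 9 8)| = |(0 16 12)(1 4 9 17 8 15)| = 6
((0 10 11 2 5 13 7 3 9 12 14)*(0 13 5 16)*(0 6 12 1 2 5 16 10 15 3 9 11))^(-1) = (0 10 2 1 9 7 13 14 12 6 16 5 11 3 15)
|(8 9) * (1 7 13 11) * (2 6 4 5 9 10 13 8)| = 30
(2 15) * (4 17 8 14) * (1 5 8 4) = (1 5 8 14)(2 15)(4 17) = [0, 5, 15, 3, 17, 8, 6, 7, 14, 9, 10, 11, 12, 13, 1, 2, 16, 4]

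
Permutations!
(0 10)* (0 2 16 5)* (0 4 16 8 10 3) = (0 3)(2 8 10)(4 16 5) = [3, 1, 8, 0, 16, 4, 6, 7, 10, 9, 2, 11, 12, 13, 14, 15, 5]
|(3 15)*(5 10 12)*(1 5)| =4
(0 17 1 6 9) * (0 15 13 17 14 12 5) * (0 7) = (0 14 12 5 7)(1 6 9 15 13 17) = [14, 6, 2, 3, 4, 7, 9, 0, 8, 15, 10, 11, 5, 17, 12, 13, 16, 1]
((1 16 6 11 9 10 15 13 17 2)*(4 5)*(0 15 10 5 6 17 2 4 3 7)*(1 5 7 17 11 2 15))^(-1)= (0 7 9 11 16 1)(2 6 4 17 3 5)(13 15)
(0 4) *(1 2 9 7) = (0 4)(1 2 9 7) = [4, 2, 9, 3, 0, 5, 6, 1, 8, 7]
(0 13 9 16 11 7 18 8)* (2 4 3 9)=(0 13 2 4 3 9 16 11 7 18 8)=[13, 1, 4, 9, 3, 5, 6, 18, 0, 16, 10, 7, 12, 2, 14, 15, 11, 17, 8]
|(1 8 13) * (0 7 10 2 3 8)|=8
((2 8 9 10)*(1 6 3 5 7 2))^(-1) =((1 6 3 5 7 2 8 9 10))^(-1) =(1 10 9 8 2 7 5 3 6)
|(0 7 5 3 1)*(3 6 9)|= 7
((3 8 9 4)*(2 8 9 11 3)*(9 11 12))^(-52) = (2 9 8 4 12)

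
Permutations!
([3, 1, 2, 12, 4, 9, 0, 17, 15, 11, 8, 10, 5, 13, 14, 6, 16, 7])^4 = [9, 1, 2, 11, 4, 8, 5, 7, 3, 15, 0, 6, 10, 13, 14, 12, 16, 17]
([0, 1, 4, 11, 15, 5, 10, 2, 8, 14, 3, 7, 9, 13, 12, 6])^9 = (2 4 15 6 10 3 11 7)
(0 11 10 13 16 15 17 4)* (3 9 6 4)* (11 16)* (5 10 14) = (0 16 15 17 3 9 6 4)(5 10 13 11 14) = [16, 1, 2, 9, 0, 10, 4, 7, 8, 6, 13, 14, 12, 11, 5, 17, 15, 3]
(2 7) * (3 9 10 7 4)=(2 4 3 9 10 7)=[0, 1, 4, 9, 3, 5, 6, 2, 8, 10, 7]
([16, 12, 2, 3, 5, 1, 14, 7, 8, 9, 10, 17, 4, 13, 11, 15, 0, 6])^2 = (1 4)(5 12)(6 11)(14 17)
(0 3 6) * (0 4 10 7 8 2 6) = (0 3)(2 6 4 10 7 8) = [3, 1, 6, 0, 10, 5, 4, 8, 2, 9, 7]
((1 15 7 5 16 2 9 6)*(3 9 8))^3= (1 5 8 6 7 2 9 15 16 3)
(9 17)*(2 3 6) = (2 3 6)(9 17) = [0, 1, 3, 6, 4, 5, 2, 7, 8, 17, 10, 11, 12, 13, 14, 15, 16, 9]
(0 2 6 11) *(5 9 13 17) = (0 2 6 11)(5 9 13 17) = [2, 1, 6, 3, 4, 9, 11, 7, 8, 13, 10, 0, 12, 17, 14, 15, 16, 5]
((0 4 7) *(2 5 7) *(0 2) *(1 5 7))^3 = ((0 4)(1 5)(2 7))^3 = (0 4)(1 5)(2 7)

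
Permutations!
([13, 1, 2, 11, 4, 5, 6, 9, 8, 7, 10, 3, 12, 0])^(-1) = (0 13)(3 11)(7 9)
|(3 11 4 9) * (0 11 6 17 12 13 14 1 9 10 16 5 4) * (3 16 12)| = 18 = |(0 11)(1 9 16 5 4 10 12 13 14)(3 6 17)|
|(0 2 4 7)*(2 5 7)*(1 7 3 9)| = 6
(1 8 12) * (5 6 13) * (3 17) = [0, 8, 2, 17, 4, 6, 13, 7, 12, 9, 10, 11, 1, 5, 14, 15, 16, 3] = (1 8 12)(3 17)(5 6 13)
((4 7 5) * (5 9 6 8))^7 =(4 7 9 6 8 5)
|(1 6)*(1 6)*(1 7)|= 2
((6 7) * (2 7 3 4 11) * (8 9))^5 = ((2 7 6 3 4 11)(8 9))^5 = (2 11 4 3 6 7)(8 9)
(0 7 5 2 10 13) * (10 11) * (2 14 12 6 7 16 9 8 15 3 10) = (0 16 9 8 15 3 10 13)(2 11)(5 14 12 6 7) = [16, 1, 11, 10, 4, 14, 7, 5, 15, 8, 13, 2, 6, 0, 12, 3, 9]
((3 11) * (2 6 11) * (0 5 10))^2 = ((0 5 10)(2 6 11 3))^2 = (0 10 5)(2 11)(3 6)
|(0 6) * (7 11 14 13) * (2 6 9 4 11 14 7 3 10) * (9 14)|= 28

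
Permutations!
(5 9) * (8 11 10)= (5 9)(8 11 10)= [0, 1, 2, 3, 4, 9, 6, 7, 11, 5, 8, 10]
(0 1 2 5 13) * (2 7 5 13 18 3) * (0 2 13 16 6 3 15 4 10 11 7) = (0 1)(2 16 6 3 13)(4 10 11 7 5 18 15) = [1, 0, 16, 13, 10, 18, 3, 5, 8, 9, 11, 7, 12, 2, 14, 4, 6, 17, 15]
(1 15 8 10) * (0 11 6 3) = (0 11 6 3)(1 15 8 10) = [11, 15, 2, 0, 4, 5, 3, 7, 10, 9, 1, 6, 12, 13, 14, 8]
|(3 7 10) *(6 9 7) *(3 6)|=|(6 9 7 10)|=4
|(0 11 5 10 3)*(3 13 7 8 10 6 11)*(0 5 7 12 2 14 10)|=35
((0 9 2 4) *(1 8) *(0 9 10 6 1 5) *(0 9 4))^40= (10)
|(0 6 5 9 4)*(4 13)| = 6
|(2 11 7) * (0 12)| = 6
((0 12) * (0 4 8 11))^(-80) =((0 12 4 8 11))^(-80) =(12)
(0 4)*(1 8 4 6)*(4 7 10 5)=(0 6 1 8 7 10 5 4)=[6, 8, 2, 3, 0, 4, 1, 10, 7, 9, 5]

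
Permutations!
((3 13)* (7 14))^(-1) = (3 13)(7 14)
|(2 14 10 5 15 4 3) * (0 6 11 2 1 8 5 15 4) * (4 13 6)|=13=|(0 4 3 1 8 5 13 6 11 2 14 10 15)|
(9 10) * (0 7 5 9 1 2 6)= (0 7 5 9 10 1 2 6)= [7, 2, 6, 3, 4, 9, 0, 5, 8, 10, 1]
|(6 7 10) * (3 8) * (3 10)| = 5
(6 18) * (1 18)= (1 18 6)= [0, 18, 2, 3, 4, 5, 1, 7, 8, 9, 10, 11, 12, 13, 14, 15, 16, 17, 6]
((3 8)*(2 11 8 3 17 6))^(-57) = ((2 11 8 17 6))^(-57) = (2 17 11 6 8)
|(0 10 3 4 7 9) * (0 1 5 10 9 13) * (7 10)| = |(0 9 1 5 7 13)(3 4 10)| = 6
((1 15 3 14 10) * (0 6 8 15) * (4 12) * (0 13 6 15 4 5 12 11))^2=(0 3 10 13 8 11 15 14 1 6 4)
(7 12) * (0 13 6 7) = (0 13 6 7 12) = [13, 1, 2, 3, 4, 5, 7, 12, 8, 9, 10, 11, 0, 6]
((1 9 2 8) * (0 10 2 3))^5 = ((0 10 2 8 1 9 3))^5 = (0 9 8 10 3 1 2)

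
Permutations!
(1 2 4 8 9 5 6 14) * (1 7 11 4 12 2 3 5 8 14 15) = [0, 3, 12, 5, 14, 6, 15, 11, 9, 8, 10, 4, 2, 13, 7, 1] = (1 3 5 6 15)(2 12)(4 14 7 11)(8 9)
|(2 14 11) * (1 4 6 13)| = |(1 4 6 13)(2 14 11)| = 12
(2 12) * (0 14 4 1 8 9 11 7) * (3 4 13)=[14, 8, 12, 4, 1, 5, 6, 0, 9, 11, 10, 7, 2, 3, 13]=(0 14 13 3 4 1 8 9 11 7)(2 12)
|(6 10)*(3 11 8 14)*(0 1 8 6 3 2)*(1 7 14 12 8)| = |(0 7 14 2)(3 11 6 10)(8 12)| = 4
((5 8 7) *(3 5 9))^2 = (3 8 9 5 7)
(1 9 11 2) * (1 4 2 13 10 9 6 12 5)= [0, 6, 4, 3, 2, 1, 12, 7, 8, 11, 9, 13, 5, 10]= (1 6 12 5)(2 4)(9 11 13 10)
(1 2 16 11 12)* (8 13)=[0, 2, 16, 3, 4, 5, 6, 7, 13, 9, 10, 12, 1, 8, 14, 15, 11]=(1 2 16 11 12)(8 13)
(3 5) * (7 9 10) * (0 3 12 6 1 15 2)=(0 3 5 12 6 1 15 2)(7 9 10)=[3, 15, 0, 5, 4, 12, 1, 9, 8, 10, 7, 11, 6, 13, 14, 2]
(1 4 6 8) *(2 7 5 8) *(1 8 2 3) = [0, 4, 7, 1, 6, 2, 3, 5, 8] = (8)(1 4 6 3)(2 7 5)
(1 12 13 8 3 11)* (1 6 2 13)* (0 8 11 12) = [8, 0, 13, 12, 4, 5, 2, 7, 3, 9, 10, 6, 1, 11] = (0 8 3 12 1)(2 13 11 6)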